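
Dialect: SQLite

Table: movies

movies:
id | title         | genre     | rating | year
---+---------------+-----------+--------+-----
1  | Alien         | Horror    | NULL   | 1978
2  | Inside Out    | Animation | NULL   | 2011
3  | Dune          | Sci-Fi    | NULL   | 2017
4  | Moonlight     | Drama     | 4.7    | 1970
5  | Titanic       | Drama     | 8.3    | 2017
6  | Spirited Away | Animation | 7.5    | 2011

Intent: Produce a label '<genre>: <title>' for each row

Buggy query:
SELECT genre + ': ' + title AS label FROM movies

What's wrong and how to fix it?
Bug: SQLite uses || for string concatenation; + coerces text to numbers (yielding 0)

Fix: Use the || operator for string concatenation

Corrected query:
SELECT genre || ': ' || title AS label FROM movies

Result:
label                   
------------------------
Horror: Alien           
Animation: Inside Out   
Sci-Fi: Dune            
Drama: Moonlight        
Drama: Titanic          
Animation: Spirited Away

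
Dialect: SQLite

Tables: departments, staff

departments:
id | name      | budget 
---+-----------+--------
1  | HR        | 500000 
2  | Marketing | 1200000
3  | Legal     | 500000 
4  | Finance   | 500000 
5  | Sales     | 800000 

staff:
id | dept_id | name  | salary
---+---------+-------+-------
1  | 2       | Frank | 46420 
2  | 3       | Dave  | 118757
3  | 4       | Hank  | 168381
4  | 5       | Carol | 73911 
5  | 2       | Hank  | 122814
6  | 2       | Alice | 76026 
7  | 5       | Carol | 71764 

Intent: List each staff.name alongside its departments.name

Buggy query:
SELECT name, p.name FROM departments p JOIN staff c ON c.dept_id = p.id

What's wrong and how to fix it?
Bug: Both tables have a 'name' column; the unqualified reference is ambiguous

Fix: Qualify the column with its table alias (c.name)

Corrected query:
SELECT c.name, p.name FROM departments p JOIN staff c ON c.dept_id = p.id

Result:
name  | name     
------+----------
Frank | Marketing
Dave  | Legal    
Hank  | Finance  
Carol | Sales    
Hank  | Marketing
Alice | Marketing
Carol | Sales    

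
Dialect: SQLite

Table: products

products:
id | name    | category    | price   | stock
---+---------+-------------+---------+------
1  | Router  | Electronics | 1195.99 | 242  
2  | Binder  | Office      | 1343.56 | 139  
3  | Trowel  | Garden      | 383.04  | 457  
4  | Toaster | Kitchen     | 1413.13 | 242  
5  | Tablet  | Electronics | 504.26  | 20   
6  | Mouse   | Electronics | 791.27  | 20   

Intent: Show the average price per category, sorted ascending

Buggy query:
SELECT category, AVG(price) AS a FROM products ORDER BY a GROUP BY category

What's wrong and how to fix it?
Bug: GROUP BY must precede ORDER BY

Fix: Move ORDER BY to the end, after GROUP BY

Corrected query:
SELECT category, AVG(price) AS a FROM products GROUP BY category ORDER BY a

Result:
category    | a         
------------+-----------
Garden      | 383.04    
Electronics | 830.506667
Office      | 1343.56   
Kitchen     | 1413.13   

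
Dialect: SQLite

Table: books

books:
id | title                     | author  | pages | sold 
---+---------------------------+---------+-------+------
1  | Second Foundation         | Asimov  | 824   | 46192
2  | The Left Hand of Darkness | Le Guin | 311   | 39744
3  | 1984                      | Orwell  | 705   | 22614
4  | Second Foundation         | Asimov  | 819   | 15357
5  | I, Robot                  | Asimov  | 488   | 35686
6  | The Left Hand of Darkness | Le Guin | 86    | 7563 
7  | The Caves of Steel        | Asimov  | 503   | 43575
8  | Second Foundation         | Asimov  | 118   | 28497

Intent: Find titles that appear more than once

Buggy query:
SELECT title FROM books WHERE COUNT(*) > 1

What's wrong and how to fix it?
Bug: COUNT(*) is an aggregate and cannot be used in WHERE

Fix: GROUP BY title, then filter groups with HAVING COUNT(*) > 1

Corrected query:
SELECT title FROM books GROUP BY title HAVING COUNT(*) > 1

Result:
title                    
-------------------------
Second Foundation        
The Left Hand of Darkness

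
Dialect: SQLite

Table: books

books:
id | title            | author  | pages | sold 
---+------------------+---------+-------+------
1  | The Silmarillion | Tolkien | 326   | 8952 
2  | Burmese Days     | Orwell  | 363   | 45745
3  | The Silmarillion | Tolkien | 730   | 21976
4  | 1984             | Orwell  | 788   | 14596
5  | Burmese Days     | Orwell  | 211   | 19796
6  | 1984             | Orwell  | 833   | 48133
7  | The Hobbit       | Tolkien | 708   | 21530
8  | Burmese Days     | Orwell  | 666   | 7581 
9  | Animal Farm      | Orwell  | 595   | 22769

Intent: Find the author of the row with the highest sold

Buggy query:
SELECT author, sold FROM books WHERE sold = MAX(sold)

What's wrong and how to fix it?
Bug: MAX(sold) is an aggregate and cannot be used directly in WHERE

Fix: Use a subquery: WHERE sold = (SELECT MAX(sold) FROM books)

Corrected query:
SELECT author, sold FROM books WHERE sold = (SELECT MAX(sold) FROM books)

Result:
author | sold 
-------+------
Orwell | 48133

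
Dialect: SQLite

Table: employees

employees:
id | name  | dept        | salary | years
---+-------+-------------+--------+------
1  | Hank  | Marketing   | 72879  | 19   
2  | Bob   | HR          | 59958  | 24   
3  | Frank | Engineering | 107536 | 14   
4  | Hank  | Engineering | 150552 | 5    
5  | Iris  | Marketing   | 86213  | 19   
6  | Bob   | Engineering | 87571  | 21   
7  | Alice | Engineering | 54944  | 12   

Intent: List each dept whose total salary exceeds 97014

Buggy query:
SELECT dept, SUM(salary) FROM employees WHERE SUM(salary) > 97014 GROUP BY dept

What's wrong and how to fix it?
Bug: SUM(salary) is an aggregate, but WHERE filters rows before aggregation

Fix: Move the aggregate condition to a HAVING clause

Corrected query:
SELECT dept, SUM(salary) FROM employees GROUP BY dept HAVING SUM(salary) > 97014

Result:
dept        | SUM(salary)
------------+------------
Engineering | 400603     
Marketing   | 159092     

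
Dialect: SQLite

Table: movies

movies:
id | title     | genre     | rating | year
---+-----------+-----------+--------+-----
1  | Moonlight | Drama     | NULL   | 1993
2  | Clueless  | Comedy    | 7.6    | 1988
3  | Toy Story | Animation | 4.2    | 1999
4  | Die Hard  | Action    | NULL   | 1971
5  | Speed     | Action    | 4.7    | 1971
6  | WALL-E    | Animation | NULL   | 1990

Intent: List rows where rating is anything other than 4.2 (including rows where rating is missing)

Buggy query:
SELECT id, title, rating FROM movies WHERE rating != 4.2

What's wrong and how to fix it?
Bug: 'rating != 4.2' is unknown when rating is NULL, so NULL rows are silently excluded

Fix: Handle NULL separately with IS NULL alongside the inequality

Corrected query:
SELECT id, title, rating FROM movies WHERE rating != 4.2 OR rating IS NULL

Result:
id | title     | rating
---+-----------+-------
1  | Moonlight | NULL  
2  | Clueless  | 7.6   
4  | Die Hard  | NULL  
5  | Speed     | 4.7   
6  | WALL-E    | NULL  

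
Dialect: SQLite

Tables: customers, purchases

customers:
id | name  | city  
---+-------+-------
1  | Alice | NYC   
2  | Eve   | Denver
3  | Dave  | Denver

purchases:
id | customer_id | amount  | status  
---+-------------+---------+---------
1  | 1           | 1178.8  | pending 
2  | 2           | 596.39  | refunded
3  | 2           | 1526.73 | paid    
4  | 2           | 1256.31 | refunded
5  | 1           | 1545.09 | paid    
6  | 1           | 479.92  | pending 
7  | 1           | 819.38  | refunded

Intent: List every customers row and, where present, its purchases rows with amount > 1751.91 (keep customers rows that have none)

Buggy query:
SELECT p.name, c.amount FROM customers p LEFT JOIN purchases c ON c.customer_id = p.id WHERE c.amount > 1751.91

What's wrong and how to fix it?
Bug: A WHERE condition on the right-hand table after LEFT JOIN drops unmatched parents

Fix: Move the right-table condition into the ON clause so unmatched parents are kept

Corrected query:
SELECT p.name, c.amount FROM customers p LEFT JOIN purchases c ON c.customer_id = p.id AND c.amount > 1751.91

Result:
name  | amount
------+-------
Alice | NULL  
Eve   | NULL  
Dave  | NULL  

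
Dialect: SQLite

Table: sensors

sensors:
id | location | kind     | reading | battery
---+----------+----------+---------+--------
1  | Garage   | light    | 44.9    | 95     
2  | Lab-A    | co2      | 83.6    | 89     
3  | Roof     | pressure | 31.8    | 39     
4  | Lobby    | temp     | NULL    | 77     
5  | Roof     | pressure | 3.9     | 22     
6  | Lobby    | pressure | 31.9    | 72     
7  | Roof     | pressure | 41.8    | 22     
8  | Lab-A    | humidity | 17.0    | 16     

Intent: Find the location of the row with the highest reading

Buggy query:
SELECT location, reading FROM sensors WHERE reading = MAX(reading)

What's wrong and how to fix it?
Bug: MAX(reading) is an aggregate and cannot be used directly in WHERE

Fix: Use a subquery: WHERE reading = (SELECT MAX(reading) FROM sensors)

Corrected query:
SELECT location, reading FROM sensors WHERE reading = (SELECT MAX(reading) FROM sensors)

Result:
location | reading
---------+--------
Lab-A    | 83.6   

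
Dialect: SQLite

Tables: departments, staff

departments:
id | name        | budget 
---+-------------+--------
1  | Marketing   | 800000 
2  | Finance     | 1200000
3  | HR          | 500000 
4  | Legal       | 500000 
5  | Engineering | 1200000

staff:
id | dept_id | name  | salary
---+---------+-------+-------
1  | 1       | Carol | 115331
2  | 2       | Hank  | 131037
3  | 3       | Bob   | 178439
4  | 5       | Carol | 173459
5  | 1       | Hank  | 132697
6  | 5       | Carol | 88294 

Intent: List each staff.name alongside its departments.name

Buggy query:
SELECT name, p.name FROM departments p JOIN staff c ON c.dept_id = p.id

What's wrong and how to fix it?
Bug: 'name' exists in both joined tables, so the database can't tell which one is meant

Fix: Prefix ambiguous columns with the table alias

Corrected query:
SELECT c.name, p.name FROM departments p JOIN staff c ON c.dept_id = p.id

Result:
name  | name       
------+------------
Carol | Marketing  
Hank  | Finance    
Bob   | HR         
Carol | Engineering
Hank  | Marketing  
Carol | Engineering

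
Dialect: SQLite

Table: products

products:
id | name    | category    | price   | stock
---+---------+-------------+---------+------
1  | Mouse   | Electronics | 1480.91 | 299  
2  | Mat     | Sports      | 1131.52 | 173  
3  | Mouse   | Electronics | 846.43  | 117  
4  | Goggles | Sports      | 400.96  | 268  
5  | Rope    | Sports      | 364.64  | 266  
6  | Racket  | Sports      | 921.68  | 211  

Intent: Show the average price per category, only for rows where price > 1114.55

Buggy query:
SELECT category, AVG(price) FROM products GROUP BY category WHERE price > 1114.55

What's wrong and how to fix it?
Bug: WHERE cannot follow GROUP BY

Fix: Place WHERE between FROM and GROUP BY

Corrected query:
SELECT category, AVG(price) FROM products WHERE price > 1114.55 GROUP BY category

Result:
category    | AVG(price)
------------+-----------
Electronics | 1480.91   
Sports      | 1131.52   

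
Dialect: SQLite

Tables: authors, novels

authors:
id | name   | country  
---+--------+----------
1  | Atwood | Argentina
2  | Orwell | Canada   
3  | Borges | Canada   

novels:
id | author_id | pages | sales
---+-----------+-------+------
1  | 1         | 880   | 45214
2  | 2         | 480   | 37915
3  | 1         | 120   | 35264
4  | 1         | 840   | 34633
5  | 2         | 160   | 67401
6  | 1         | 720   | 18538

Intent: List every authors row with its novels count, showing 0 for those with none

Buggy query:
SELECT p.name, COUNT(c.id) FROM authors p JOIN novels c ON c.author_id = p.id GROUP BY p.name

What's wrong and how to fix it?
Bug: INNER JOIN drops authors rows that have no matching novels rows

Fix: Use LEFT JOIN so parents without children still appear (COUNT(c.id) gives 0)

Corrected query:
SELECT p.name, COUNT(c.id) FROM authors p LEFT JOIN novels c ON c.author_id = p.id GROUP BY p.name

Result:
name   | COUNT(c.id)
-------+------------
Atwood | 4          
Borges | 0          
Orwell | 2          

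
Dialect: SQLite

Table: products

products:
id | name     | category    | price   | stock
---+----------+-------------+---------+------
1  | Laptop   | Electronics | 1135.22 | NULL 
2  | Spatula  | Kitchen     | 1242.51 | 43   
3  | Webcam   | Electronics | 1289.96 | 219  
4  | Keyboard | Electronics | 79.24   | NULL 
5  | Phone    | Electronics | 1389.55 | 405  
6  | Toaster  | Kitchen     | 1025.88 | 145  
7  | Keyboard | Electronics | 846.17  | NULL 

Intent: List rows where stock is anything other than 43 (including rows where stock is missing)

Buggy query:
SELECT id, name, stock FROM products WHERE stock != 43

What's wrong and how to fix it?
Bug: Inequality against NULL is unknown, not true; rows with NULL are dropped

Fix: Add an explicit OR stock IS NULL to include the missing-value rows

Corrected query:
SELECT id, name, stock FROM products WHERE stock != 43 OR stock IS NULL

Result:
id | name     | stock
---+----------+------
1  | Laptop   | NULL 
3  | Webcam   | 219  
4  | Keyboard | NULL 
5  | Phone    | 405  
6  | Toaster  | 145  
7  | Keyboard | NULL 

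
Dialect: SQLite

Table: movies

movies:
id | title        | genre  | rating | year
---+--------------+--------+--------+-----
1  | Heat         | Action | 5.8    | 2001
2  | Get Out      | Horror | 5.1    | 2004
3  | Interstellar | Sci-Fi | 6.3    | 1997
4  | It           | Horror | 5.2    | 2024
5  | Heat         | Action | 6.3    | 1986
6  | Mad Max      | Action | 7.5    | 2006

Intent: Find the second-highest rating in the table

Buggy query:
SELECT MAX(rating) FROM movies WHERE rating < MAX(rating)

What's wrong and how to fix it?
Bug: MAX(rating) on the right of the comparison is an aggregate-in-WHERE error

Fix: Compute the overall MAX in a subquery, then take MAX of rows below it

Corrected query:
SELECT MAX(rating) FROM movies WHERE rating < (SELECT MAX(rating) FROM movies)

Result:
MAX(rating)
-----------
6.3        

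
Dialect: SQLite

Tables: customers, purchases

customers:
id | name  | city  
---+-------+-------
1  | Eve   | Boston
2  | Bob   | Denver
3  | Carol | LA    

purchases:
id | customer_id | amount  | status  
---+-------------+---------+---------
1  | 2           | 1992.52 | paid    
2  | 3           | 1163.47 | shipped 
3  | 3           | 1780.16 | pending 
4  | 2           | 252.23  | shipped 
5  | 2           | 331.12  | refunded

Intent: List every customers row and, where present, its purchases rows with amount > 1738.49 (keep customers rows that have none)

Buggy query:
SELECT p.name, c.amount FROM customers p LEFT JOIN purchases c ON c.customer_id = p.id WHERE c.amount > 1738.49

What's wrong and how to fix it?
Bug: Filtering c.amount in WHERE discards the NULL rows produced by LEFT JOIN, turning it into an inner join

Fix: Put 'c.amount > 1738.49' in the JOIN's ON clause instead of WHERE

Corrected query:
SELECT p.name, c.amount FROM customers p LEFT JOIN purchases c ON c.customer_id = p.id AND c.amount > 1738.49

Result:
name  | amount 
------+--------
Eve   | NULL   
Bob   | 1992.52
Carol | 1780.16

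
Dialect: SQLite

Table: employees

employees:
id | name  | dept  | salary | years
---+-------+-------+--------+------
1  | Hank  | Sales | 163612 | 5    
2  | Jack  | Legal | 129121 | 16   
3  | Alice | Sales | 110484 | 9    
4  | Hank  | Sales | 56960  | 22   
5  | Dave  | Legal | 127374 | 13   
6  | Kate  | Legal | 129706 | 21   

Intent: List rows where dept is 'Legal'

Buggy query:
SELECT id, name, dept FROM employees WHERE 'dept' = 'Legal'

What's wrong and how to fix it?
Bug: Single quotes denote string literals in SQL; the column name is being compared as a constant string

Fix: Reference the column as dept without single quotes

Corrected query:
SELECT id, name, dept FROM employees WHERE dept = 'Legal'

Result:
id | name | dept 
---+------+------
2  | Jack | Legal
5  | Dave | Legal
6  | Kate | Legal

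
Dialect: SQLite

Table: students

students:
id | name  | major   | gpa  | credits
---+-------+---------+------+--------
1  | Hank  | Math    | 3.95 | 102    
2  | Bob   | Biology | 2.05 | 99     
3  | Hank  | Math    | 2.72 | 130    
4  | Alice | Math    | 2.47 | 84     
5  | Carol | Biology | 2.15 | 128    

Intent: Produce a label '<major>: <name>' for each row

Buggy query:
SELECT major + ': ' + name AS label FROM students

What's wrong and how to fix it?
Bug: '+' is numeric addition; on text columns SQLite converts them to 0 instead of concatenating

Fix: Use the || operator for string concatenation

Corrected query:
SELECT major || ': ' || name AS label FROM students

Result:
label         
--------------
Math: Hank    
Biology: Bob  
Math: Hank    
Math: Alice   
Biology: Carol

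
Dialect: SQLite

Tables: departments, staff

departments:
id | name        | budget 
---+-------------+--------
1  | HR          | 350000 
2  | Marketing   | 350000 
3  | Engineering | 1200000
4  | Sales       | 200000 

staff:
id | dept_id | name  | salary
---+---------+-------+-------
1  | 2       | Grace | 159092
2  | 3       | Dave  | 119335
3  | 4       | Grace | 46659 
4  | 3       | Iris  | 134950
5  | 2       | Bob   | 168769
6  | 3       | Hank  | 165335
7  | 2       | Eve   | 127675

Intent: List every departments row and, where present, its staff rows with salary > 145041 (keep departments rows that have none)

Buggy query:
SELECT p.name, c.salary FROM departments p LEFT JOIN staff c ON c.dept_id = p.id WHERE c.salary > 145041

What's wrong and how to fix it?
Bug: A WHERE condition on the right-hand table after LEFT JOIN drops unmatched parents

Fix: Move the right-table condition into the ON clause so unmatched parents are kept

Corrected query:
SELECT p.name, c.salary FROM departments p LEFT JOIN staff c ON c.dept_id = p.id AND c.salary > 145041

Result:
name        | salary
------------+-------
HR          | NULL  
Marketing   | 159092
Marketing   | 168769
Engineering | 165335
Sales       | NULL  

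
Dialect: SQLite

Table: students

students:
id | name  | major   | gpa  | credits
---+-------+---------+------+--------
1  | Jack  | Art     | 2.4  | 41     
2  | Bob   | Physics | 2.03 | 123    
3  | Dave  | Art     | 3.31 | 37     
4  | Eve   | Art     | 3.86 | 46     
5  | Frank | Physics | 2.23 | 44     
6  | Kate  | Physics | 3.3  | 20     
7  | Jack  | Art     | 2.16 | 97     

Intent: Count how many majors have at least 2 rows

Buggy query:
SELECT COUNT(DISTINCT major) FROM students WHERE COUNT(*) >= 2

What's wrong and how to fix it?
Bug: WHERE filters individual rows, not groups, so a group-level COUNT is invalid there

Fix: Group first with HAVING COUNT(*) >= 2, then COUNT the resulting groups

Corrected query:
SELECT COUNT(*) FROM (SELECT major FROM students GROUP BY major HAVING COUNT(*) >= 2)

Result:
COUNT(*)
--------
2       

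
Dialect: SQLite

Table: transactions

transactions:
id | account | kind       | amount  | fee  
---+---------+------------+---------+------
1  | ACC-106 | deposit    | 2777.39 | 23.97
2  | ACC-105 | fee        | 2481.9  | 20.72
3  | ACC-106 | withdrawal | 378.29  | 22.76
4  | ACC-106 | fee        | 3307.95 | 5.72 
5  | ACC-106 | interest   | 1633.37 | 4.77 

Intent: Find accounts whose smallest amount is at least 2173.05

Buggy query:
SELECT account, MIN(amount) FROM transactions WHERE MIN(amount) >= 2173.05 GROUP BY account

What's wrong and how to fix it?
Bug: Aggregates like MIN are computed per group after WHERE runs

Fix: Replace WHERE with HAVING after the GROUP BY

Corrected query:
SELECT account, MIN(amount) FROM transactions GROUP BY account HAVING MIN(amount) >= 2173.05

Result:
account | MIN(amount)
--------+------------
ACC-105 | 2481.9     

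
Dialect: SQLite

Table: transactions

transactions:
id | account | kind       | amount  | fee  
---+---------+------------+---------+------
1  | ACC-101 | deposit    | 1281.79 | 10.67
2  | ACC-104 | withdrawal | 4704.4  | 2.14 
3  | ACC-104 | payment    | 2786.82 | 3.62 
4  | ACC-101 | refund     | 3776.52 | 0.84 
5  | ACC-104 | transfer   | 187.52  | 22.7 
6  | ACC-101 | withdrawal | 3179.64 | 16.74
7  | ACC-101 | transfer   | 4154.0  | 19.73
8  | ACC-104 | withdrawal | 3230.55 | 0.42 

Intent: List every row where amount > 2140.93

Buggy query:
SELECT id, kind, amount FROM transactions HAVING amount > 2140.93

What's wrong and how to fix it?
Bug: This is a non-aggregate query (no GROUP BY, no aggregates), so in SQLite the HAVING clause is invalid here; a row-level condition belongs in WHERE

Fix: Use WHERE for row-level filtering

Corrected query:
SELECT id, kind, amount FROM transactions WHERE amount > 2140.93

Result:
id | kind       | amount 
---+------------+--------
2  | withdrawal | 4704.4 
3  | payment    | 2786.82
4  | refund     | 3776.52
6  | withdrawal | 3179.64
7  | transfer   | 4154   
8  | withdrawal | 3230.55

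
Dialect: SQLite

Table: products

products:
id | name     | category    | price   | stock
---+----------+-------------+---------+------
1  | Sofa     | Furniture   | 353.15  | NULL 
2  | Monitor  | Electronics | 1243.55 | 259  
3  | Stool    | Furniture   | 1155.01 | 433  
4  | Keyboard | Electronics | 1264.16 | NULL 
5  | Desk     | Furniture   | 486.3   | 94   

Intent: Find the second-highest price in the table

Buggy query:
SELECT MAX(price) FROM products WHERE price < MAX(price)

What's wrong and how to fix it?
Bug: MAX(price) on the right of the comparison is an aggregate-in-WHERE error

Fix: Put the inner MAX in a scalar subquery

Corrected query:
SELECT MAX(price) FROM products WHERE price < (SELECT MAX(price) FROM products)

Result:
MAX(price)
----------
1243.55   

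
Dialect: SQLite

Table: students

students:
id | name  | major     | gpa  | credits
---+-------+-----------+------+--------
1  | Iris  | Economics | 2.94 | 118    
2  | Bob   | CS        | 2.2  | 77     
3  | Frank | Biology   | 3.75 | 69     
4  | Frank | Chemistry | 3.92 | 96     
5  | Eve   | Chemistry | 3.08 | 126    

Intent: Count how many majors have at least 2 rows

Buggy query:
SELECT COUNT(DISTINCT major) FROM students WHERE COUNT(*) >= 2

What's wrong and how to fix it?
Bug: COUNT(*) cannot appear in WHERE; the per-group count doesn't exist yet

Fix: Use a subquery that GROUPs and filters with HAVING, then count its rows

Corrected query:
SELECT COUNT(*) FROM (SELECT major FROM students GROUP BY major HAVING COUNT(*) >= 2)

Result:
COUNT(*)
--------
1       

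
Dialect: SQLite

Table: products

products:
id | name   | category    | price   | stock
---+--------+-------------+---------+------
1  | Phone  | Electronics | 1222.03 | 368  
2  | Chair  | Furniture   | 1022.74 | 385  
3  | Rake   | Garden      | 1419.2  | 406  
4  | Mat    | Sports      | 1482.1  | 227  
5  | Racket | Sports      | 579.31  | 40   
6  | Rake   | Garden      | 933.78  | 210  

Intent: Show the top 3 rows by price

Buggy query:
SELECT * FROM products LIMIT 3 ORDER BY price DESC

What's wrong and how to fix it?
Bug: LIMIT must come after ORDER BY

Fix: Sort with ORDER BY, then apply LIMIT

Corrected query:
SELECT * FROM products ORDER BY price DESC LIMIT 3

Result:
id | name  | category    | price   | stock
---+-------+-------------+---------+------
4  | Mat   | Sports      | 1482.1  | 227  
3  | Rake  | Garden      | 1419.2  | 406  
1  | Phone | Electronics | 1222.03 | 368  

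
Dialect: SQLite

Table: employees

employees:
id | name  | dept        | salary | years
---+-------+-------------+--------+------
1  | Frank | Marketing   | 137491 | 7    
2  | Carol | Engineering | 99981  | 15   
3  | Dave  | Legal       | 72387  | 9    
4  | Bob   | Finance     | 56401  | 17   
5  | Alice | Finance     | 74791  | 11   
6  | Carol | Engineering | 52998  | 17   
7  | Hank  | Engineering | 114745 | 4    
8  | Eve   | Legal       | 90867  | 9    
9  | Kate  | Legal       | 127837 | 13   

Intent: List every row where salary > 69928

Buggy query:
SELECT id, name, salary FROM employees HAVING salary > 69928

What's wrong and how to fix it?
Bug: This is a non-aggregate query (no GROUP BY, no aggregates), so in SQLite the HAVING clause is invalid here; a row-level condition belongs in WHERE

Fix: Replace HAVING with WHERE since the condition applies to individual rows

Corrected query:
SELECT id, name, salary FROM employees WHERE salary > 69928

Result:
id | name  | salary
---+-------+-------
1  | Frank | 137491
2  | Carol | 99981 
3  | Dave  | 72387 
5  | Alice | 74791 
7  | Hank  | 114745
8  | Eve   | 90867 
9  | Kate  | 127837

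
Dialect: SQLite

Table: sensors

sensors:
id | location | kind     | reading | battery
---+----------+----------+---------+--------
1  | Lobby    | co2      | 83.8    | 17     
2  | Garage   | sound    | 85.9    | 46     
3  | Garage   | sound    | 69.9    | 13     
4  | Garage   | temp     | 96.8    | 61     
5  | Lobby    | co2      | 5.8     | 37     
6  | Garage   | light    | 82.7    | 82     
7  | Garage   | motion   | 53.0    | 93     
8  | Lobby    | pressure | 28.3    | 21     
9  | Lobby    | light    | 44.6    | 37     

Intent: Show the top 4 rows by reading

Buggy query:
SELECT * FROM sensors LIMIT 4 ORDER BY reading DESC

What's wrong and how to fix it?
Bug: ORDER BY cannot follow LIMIT; LIMIT is the final clause

Fix: Swap the clauses: ORDER BY first, then LIMIT

Corrected query:
SELECT * FROM sensors ORDER BY reading DESC LIMIT 4

Result:
id | location | kind  | reading | battery
---+----------+-------+---------+--------
4  | Garage   | temp  | 96.8    | 61     
2  | Garage   | sound | 85.9    | 46     
1  | Lobby    | co2   | 83.8    | 17     
6  | Garage   | light | 82.7    | 82     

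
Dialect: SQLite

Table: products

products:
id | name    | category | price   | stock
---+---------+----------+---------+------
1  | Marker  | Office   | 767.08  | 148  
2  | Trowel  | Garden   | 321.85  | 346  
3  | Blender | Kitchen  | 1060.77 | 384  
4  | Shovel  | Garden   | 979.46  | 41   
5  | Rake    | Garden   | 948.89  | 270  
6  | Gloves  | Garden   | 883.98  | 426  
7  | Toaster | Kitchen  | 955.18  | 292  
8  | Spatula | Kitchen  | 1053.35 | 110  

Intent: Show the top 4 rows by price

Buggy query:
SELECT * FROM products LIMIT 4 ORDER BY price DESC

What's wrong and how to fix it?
Bug: LIMIT must come after ORDER BY

Fix: Swap the clauses: ORDER BY first, then LIMIT

Corrected query:
SELECT * FROM products ORDER BY price DESC LIMIT 4

Result:
id | name    | category | price   | stock
---+---------+----------+---------+------
3  | Blender | Kitchen  | 1060.77 | 384  
8  | Spatula | Kitchen  | 1053.35 | 110  
4  | Shovel  | Garden   | 979.46  | 41   
7  | Toaster | Kitchen  | 955.18  | 292  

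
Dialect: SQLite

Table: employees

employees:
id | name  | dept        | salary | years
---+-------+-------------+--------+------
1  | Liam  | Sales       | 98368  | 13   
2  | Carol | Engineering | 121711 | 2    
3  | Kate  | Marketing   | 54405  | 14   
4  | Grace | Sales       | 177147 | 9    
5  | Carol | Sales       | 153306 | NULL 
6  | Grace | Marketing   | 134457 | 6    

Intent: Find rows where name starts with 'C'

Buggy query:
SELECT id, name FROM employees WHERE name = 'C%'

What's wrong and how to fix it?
Bug: '=' compares the literal string including the % character; pattern matching needs LIKE

Fix: Replace '=' with LIKE so 'C%' is treated as a pattern

Corrected query:
SELECT id, name FROM employees WHERE name LIKE 'C%'

Result:
id | name 
---+------
2  | Carol
5  | Carol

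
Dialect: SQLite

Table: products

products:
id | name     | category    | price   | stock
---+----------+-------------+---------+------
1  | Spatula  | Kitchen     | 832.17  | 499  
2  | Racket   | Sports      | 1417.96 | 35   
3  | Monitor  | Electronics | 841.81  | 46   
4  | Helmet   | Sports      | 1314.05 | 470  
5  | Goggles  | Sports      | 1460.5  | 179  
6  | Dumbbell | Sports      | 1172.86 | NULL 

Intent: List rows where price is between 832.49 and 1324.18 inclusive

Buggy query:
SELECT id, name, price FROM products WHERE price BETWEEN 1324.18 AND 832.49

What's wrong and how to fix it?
Bug: BETWEEN expects the lower bound first; with 1324.18 AND 832.49 the range is empty

Fix: Swap the bounds so the smaller value comes first

Corrected query:
SELECT id, name, price FROM products WHERE price BETWEEN 832.49 AND 1324.18

Result:
id | name     | price  
---+----------+--------
3  | Monitor  | 841.81 
4  | Helmet   | 1314.05
6  | Dumbbell | 1172.86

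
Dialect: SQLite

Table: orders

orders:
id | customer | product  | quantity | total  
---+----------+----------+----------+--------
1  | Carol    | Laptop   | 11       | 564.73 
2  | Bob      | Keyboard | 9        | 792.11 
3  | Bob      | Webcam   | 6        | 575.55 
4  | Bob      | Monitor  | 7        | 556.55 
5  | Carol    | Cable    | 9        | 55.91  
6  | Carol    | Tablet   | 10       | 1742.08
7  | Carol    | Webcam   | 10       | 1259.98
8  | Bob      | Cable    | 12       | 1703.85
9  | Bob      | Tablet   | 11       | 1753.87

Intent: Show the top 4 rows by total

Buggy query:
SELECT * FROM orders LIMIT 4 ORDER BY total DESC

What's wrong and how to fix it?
Bug: ORDER BY cannot follow LIMIT; LIMIT is the final clause

Fix: Sort with ORDER BY, then apply LIMIT

Corrected query:
SELECT * FROM orders ORDER BY total DESC LIMIT 4

Result:
id | customer | product | quantity | total  
---+----------+---------+----------+--------
9  | Bob      | Tablet  | 11       | 1753.87
6  | Carol    | Tablet  | 10       | 1742.08
8  | Bob      | Cable   | 12       | 1703.85
7  | Carol    | Webcam  | 10       | 1259.98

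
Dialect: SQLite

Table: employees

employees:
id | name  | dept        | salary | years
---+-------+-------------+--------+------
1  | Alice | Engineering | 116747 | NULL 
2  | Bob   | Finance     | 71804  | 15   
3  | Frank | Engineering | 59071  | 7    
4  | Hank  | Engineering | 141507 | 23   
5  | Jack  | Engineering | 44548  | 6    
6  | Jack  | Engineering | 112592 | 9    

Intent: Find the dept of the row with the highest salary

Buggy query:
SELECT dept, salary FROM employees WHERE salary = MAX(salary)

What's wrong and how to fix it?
Bug: WHERE is evaluated per row; an aggregate over the whole table isn't defined there

Fix: Wrap MAX in a scalar subquery so WHERE compares against a single value

Corrected query:
SELECT dept, salary FROM employees WHERE salary = (SELECT MAX(salary) FROM employees)

Result:
dept        | salary
------------+-------
Engineering | 141507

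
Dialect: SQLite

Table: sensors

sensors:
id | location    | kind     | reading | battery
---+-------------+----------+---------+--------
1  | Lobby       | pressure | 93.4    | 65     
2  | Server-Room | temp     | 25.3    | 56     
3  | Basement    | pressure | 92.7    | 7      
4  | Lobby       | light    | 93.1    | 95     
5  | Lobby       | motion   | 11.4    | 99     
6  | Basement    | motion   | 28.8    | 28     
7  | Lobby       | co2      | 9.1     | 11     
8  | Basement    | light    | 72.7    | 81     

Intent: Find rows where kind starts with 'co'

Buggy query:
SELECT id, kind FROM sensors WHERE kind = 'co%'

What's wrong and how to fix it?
Bug: Wildcards only work with LIKE; '=' treats '%' as a literal character

Fix: Replace '=' with LIKE so 'co%' is treated as a pattern

Corrected query:
SELECT id, kind FROM sensors WHERE kind LIKE 'co%'

Result:
id | kind
---+-----
7  | co2 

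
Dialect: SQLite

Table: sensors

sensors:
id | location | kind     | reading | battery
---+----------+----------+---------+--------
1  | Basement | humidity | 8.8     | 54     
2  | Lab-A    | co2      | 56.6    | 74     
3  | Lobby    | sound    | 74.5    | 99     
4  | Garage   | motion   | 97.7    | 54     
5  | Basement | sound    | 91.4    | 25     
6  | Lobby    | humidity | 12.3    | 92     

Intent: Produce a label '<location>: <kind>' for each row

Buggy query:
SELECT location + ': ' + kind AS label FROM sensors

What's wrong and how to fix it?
Bug: SQLite uses || for string concatenation; + coerces text to numbers (yielding 0)

Fix: Use the || operator for string concatenation

Corrected query:
SELECT location || ': ' || kind AS label FROM sensors

Result:
label             
------------------
Basement: humidity
Lab-A: co2        
Lobby: sound      
Garage: motion    
Basement: sound   
Lobby: humidity   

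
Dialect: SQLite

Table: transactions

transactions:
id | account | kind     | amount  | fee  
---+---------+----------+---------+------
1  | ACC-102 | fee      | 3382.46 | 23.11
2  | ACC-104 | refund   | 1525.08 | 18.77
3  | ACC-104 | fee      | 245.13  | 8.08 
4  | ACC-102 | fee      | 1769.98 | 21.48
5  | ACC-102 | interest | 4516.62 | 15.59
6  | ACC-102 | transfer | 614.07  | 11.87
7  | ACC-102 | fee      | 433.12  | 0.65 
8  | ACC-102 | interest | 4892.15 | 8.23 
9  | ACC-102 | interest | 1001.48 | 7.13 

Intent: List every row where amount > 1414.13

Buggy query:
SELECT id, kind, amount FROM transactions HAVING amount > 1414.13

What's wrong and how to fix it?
Bug: HAVING filters the output of aggregation, but this query has no GROUP BY and no aggregate functions, so SQLite rejects it (HAVING clause on a non-aggregate query); the condition here is per row

Fix: Replace HAVING with WHERE since the condition applies to individual rows

Corrected query:
SELECT id, kind, amount FROM transactions WHERE amount > 1414.13

Result:
id | kind     | amount 
---+----------+--------
1  | fee      | 3382.46
2  | refund   | 1525.08
4  | fee      | 1769.98
5  | interest | 4516.62
8  | interest | 4892.15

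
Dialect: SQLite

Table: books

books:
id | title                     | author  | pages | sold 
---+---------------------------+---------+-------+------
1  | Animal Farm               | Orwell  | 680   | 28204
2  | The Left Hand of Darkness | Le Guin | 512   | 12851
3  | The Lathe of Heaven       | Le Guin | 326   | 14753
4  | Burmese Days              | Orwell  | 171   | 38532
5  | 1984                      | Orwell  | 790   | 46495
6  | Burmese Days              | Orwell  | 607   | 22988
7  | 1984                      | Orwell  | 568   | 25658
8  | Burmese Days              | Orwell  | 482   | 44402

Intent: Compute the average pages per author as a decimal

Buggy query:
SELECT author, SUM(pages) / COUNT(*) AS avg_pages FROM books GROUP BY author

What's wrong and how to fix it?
Bug: Both operands are integers, so '/' performs integer division and truncates

Fix: Cast one side to REAL so the division keeps the fractional part

Corrected query:
SELECT author, SUM(pages) * 1.0 / COUNT(*) AS avg_pages FROM books GROUP BY author

Result:
author  | avg_pages 
--------+-----------
Le Guin | 419       
Orwell  | 549.666667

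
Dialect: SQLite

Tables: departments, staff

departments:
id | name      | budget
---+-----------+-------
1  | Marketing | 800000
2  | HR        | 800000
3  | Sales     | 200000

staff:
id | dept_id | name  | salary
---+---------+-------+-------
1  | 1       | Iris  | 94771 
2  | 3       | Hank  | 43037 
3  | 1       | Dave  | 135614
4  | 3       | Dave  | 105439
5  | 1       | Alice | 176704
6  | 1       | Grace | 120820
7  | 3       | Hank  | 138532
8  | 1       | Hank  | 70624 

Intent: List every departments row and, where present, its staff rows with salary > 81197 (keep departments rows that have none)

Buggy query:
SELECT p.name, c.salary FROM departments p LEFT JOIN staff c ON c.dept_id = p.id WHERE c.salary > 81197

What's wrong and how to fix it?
Bug: Filtering c.salary in WHERE discards the NULL rows produced by LEFT JOIN, turning it into an inner join

Fix: Put 'c.salary > 81197' in the JOIN's ON clause instead of WHERE

Corrected query:
SELECT p.name, c.salary FROM departments p LEFT JOIN staff c ON c.dept_id = p.id AND c.salary > 81197

Result:
name      | salary
----------+-------
Marketing | 94771 
Marketing | 120820
Marketing | 135614
Marketing | 176704
HR        | NULL  
Sales     | 105439
Sales     | 138532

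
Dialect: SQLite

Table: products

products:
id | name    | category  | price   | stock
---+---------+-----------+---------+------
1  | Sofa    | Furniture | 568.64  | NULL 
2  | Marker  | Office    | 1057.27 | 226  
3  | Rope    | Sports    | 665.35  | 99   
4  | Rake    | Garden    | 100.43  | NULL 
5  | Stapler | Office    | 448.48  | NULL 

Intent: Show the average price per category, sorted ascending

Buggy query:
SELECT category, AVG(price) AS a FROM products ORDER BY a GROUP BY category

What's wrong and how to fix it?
Bug: ORDER BY appears before GROUP BY; SQL clause order requires GROUP BY first

Fix: Reorder: SELECT … FROM … GROUP BY … ORDER BY …

Corrected query:
SELECT category, AVG(price) AS a FROM products GROUP BY category ORDER BY a

Result:
category  | a      
----------+--------
Garden    | 100.43 
Furniture | 568.64 
Sports    | 665.35 
Office    | 752.875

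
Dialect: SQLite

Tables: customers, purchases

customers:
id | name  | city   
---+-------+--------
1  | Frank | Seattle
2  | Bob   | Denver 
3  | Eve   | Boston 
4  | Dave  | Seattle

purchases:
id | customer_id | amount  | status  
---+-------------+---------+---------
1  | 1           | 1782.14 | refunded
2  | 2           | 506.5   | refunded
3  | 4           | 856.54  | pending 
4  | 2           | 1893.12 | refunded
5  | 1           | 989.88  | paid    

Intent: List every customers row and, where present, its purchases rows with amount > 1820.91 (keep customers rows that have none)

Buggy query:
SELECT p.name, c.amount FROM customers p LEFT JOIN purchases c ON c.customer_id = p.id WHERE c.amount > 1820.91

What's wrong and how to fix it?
Bug: A WHERE condition on the right-hand table after LEFT JOIN drops unmatched parents

Fix: Move the right-table condition into the ON clause so unmatched parents are kept

Corrected query:
SELECT p.name, c.amount FROM customers p LEFT JOIN purchases c ON c.customer_id = p.id AND c.amount > 1820.91

Result:
name  | amount 
------+--------
Frank | NULL   
Bob   | 1893.12
Eve   | NULL   
Dave  | NULL   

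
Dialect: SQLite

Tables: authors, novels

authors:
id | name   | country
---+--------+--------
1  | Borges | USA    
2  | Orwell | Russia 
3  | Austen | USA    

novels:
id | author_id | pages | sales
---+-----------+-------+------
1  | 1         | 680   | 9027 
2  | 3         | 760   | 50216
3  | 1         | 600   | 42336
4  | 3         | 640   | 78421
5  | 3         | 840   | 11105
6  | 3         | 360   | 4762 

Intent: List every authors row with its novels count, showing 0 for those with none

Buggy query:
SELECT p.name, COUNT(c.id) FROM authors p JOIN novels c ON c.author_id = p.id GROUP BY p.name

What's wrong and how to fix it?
Bug: INNER JOIN drops authors rows that have no matching novels rows

Fix: Switch to LEFT JOIN to retain unmatched parent rows

Corrected query:
SELECT p.name, COUNT(c.id) FROM authors p LEFT JOIN novels c ON c.author_id = p.id GROUP BY p.name

Result:
name   | COUNT(c.id)
-------+------------
Austen | 4          
Borges | 2          
Orwell | 0          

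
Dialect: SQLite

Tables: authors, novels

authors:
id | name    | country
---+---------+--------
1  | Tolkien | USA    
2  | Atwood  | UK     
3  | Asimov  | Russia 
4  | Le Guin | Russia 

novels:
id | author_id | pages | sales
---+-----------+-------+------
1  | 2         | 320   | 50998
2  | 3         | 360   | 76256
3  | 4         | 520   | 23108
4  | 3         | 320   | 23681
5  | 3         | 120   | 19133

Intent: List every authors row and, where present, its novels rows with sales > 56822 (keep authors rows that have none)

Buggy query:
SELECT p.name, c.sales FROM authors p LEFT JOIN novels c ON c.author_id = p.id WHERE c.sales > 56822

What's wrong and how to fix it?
Bug: A WHERE condition on the right-hand table after LEFT JOIN drops unmatched parents

Fix: Move the right-table condition into the ON clause so unmatched parents are kept

Corrected query:
SELECT p.name, c.sales FROM authors p LEFT JOIN novels c ON c.author_id = p.id AND c.sales > 56822

Result:
name    | sales
--------+------
Tolkien | NULL 
Atwood  | NULL 
Asimov  | 76256
Le Guin | NULL 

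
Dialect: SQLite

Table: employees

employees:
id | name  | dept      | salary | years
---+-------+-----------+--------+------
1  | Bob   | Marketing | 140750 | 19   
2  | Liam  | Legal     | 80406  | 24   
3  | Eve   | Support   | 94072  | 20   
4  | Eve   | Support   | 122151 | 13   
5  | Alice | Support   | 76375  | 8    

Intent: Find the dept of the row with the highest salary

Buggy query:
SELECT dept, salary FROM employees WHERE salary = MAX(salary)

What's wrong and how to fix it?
Bug: WHERE is evaluated per row; an aggregate over the whole table isn't defined there

Fix: Use a subquery: WHERE salary = (SELECT MAX(salary) FROM employees)

Corrected query:
SELECT dept, salary FROM employees WHERE salary = (SELECT MAX(salary) FROM employees)

Result:
dept      | salary
----------+-------
Marketing | 140750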